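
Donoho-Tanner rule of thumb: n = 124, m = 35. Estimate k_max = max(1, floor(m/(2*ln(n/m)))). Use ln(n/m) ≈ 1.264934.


n/m = 124/35.
ln(n/m) ≈ 1.264934.
2*ln(n/m) ≈ 2.529868.
m/(2*ln(n/m)) ≈ 35/2.529868 ≈ 13.8347.
floor = 13.
k_max = max(1, 13) = 13.

13


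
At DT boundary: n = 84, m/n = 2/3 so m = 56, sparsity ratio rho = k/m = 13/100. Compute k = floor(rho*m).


m = 2/3*84 = 56.
rho = 13/100.
rho*m = 13/100*56 = 7.28.
k = floor(7.28) = 7.

7


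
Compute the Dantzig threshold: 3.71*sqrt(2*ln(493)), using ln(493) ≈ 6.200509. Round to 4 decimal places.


ln(493) ≈ 6.200509.
2*ln(n) ≈ 12.401018.
sqrt(2*ln(n)) ≈ sqrt(12.401018) ≈ 3.521508.
threshold ≈ 3.71*3.521508 = 13.06479468 ≈ 13.0648.

13.0648


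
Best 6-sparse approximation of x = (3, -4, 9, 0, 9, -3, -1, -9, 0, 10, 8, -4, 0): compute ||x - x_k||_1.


Sorted |x_i| descending: [10, 9, 9, 9, 8, 4, 4, 3, 3, 1, 0, 0, 0]
Keep top 6: [10, 9, 9, 9, 8, 4]
Tail entries: [4, 3, 3, 1, 0, 0, 0]
L1 error = sum of tail = 11.

11


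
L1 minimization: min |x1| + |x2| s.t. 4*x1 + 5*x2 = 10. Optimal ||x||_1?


Axis intercepts:
  x1 = 5/2, x2 = 0: L1 = 5/2
  x1 = 0, x2 = 2: L1 = 2
x* = (0, 2)
||x*||_1 = 2.

2


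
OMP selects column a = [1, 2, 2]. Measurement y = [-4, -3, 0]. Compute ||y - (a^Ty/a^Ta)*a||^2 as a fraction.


a^T a = 9.
a^T y = -10.
coeff = -10/9 = -10/9.
||r||^2 = 125/9.

125/9


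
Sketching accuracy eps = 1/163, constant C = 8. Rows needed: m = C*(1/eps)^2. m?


1/eps = 163.
(1/eps)^2 = 26569.
m = 8*26569 = 212552.

212552


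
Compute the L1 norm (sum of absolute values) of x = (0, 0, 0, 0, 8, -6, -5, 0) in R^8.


Non-zero entries: [(4, 8), (5, -6), (6, -5)]
Absolute values: [8, 6, 5]
||x||_1 = sum = 19.

19


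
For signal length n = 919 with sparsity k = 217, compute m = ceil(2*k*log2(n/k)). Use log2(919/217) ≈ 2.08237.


log2(n/k) = log2(919/217) ≈ 2.08237.
2*k*log2(n/k) ≈ 2*217*2.08237 = 903.74858.
m = ceil(903.74858) = 904.

904


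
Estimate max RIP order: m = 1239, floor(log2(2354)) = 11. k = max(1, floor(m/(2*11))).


floor(log2(2354)) = 11.
2*11 = 22.
m/(2*floor(log2(n))) = 1239/22 ≈ 56.3182.
floor = 56.
k = max(1, 56) = 56.

56


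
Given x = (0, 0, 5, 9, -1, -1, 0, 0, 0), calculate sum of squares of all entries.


Non-zero entries: [(2, 5), (3, 9), (4, -1), (5, -1)]
Squares: [25, 81, 1, 1]
||x||_2^2 = sum = 108.

108


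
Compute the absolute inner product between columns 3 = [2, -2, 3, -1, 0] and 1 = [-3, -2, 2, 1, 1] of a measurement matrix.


Inner product: 2*-3 + -2*-2 + 3*2 + -1*1 + 0*1
Products: [-6, 4, 6, -1, 0]
Sum = 3.
|dot| = 3.

3


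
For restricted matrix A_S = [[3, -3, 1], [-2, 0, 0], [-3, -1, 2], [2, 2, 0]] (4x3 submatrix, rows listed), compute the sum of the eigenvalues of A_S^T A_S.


Sum of eigenvalues of A_S^T A_S = trace(A_S^T A_S) = sum of squared column norms of A_S.
A_S^T A_S diagonal: [26, 14, 5].
trace = 26 + 14 + 5 = 45.

45


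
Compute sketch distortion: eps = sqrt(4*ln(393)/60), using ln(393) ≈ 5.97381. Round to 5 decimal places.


ln(393) ≈ 5.97381.
4*ln(N)/m ≈ 4*5.97381/60 ≈ 0.398254.
eps = sqrt(0.398254) ≈ 0.6310737 ≈ 0.63107.

0.63107


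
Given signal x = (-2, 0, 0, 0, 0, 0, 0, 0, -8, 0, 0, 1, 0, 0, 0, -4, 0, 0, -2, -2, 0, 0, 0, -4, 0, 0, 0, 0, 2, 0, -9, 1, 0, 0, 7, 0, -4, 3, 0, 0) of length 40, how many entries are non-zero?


Non-zero positions: [0, 8, 11, 15, 18, 19, 23, 28, 30, 31, 34, 36, 37].
Sparsity = 13.

13


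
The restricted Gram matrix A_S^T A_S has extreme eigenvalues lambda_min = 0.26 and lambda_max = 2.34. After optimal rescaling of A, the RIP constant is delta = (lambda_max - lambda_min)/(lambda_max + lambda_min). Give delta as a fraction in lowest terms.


lambda_max - lambda_min = 2.34 - 0.26 = 2.08.
lambda_max + lambda_min = 2.34 + 0.26 = 2.60.
delta = 2.08/2.60 = 208/260 = 4/5.

4/5


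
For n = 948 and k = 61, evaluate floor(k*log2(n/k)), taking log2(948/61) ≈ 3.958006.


log2(n/k) = log2(948/61) ≈ 3.958006.
k*log2(n/k) ≈ 61*3.958006 = 241.438366.
floor(241.438366) = 241.

241


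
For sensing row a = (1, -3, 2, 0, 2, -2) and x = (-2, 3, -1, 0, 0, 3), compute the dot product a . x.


Non-zero terms: ['1*-2', '-3*3', '2*-1', '-2*3']
Products: [-2, -9, -2, -6]
y = sum = -19.

-19


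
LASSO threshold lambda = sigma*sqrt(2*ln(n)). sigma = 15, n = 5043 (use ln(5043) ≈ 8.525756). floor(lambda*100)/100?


ln(5043) ≈ 8.525756.
2*ln(n) ≈ 17.051512.
sqrt(2*ln(n)) ≈ sqrt(17.051512) ≈ 4.129348.
lambda ≈ 15*4.129348 = 61.94022.
floor(lambda*100)/100 = 61.94.

61.94


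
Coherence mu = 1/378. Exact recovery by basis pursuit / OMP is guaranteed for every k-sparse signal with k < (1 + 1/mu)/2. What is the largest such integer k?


1/mu = 378.
1 + 1/mu = 379.
(1 + 1/mu)/2 = 189.5 is not an integer, so k_max = floor(189.5) = 189.

189


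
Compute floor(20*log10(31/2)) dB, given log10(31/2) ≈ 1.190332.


||x||/||e|| = 31/2.
log10(31/2) ≈ 1.190332.
20*log10(||x||/||e||) ≈ 20*1.190332 = 23.80664.
floor(23.80664) = 23.

23


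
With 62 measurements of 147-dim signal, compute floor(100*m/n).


100*m/n = 100*62/147 ≈ 42.1769.
floor = 42.

42


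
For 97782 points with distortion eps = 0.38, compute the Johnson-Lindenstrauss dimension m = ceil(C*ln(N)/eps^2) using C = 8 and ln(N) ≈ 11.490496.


ln(97782) ≈ 11.490496.
eps^2 = 0.38^2 = 0.1444.
C*ln(N)/eps^2 ≈ 8*11.490496/0.1444 ≈ 636.5926.
m = ceil(636.5926) = 637.

637


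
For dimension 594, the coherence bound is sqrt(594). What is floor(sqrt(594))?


24^2 = 576 <= 594 < 625 = 25^2, so 24 <= sqrt(594) < 25.
floor(sqrt(594)) = 24.

24


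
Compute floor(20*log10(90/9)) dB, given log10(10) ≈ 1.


||x||/||e|| = 90/9 = 10.
log10(10) ≈ 1.
20*log10(||x||/||e||) ≈ 20*1 = 20.
floor(20) = 20.

20


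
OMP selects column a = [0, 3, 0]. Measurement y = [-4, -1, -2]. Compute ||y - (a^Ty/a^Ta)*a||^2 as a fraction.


a^T a = 9.
a^T y = -3.
coeff = -3/9 = -1/3.
||r||^2 = 20.

20


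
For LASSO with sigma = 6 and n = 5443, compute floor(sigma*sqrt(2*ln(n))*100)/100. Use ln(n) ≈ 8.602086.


ln(5443) ≈ 8.602086.
2*ln(n) ≈ 17.204172.
sqrt(2*ln(n)) ≈ sqrt(17.204172) ≈ 4.147791.
lambda ≈ 6*4.147791 = 24.886746.
floor(lambda*100)/100 = 24.88.

24.88


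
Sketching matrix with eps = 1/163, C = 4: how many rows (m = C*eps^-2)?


1/eps = 163.
(1/eps)^2 = 26569.
m = 4*26569 = 106276.

106276


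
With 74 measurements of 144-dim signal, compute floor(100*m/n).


100*m/n = 100*74/144 ≈ 51.3889.
floor = 51.

51


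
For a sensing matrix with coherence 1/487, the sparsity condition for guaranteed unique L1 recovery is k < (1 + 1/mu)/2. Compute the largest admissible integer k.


1/mu = 487.
1 + 1/mu = 488.
(1 + 1/mu)/2 = 244 is an integer and the inequality is strict, so k_max = 244 - 1 = 243.

243


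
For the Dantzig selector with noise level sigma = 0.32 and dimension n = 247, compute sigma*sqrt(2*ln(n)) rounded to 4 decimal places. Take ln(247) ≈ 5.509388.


ln(247) ≈ 5.509388.
2*ln(n) ≈ 11.018776.
sqrt(2*ln(n)) ≈ sqrt(11.018776) ≈ 3.319454.
threshold ≈ 0.32*3.319454 = 1.06222528 ≈ 1.0622.

1.0622


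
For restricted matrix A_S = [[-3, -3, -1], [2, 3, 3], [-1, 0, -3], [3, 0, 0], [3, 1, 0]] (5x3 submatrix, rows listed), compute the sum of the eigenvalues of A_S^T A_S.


Sum of eigenvalues of A_S^T A_S = trace(A_S^T A_S) = sum of squared column norms of A_S.
A_S^T A_S diagonal: [32, 19, 19].
trace = 32 + 19 + 19 = 70.

70


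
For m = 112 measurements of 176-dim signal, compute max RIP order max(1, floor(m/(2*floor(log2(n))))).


floor(log2(176)) = 7.
2*7 = 14.
m/(2*floor(log2(n))) = 112/14 ≈ 8.0.
floor = 8.
k = max(1, 8) = 8.

8


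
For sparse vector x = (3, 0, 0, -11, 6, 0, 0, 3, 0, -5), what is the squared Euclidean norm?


Non-zero entries: [(0, 3), (3, -11), (4, 6), (7, 3), (9, -5)]
Squares: [9, 121, 36, 9, 25]
||x||_2^2 = sum = 200.

200


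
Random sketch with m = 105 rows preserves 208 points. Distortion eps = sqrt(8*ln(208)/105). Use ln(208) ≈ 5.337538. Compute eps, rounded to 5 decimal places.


ln(208) ≈ 5.337538.
8*ln(N)/m ≈ 8*5.337538/105 ≈ 0.40666956.
eps = sqrt(0.40666956) ≈ 0.6377065 ≈ 0.63771.

0.63771


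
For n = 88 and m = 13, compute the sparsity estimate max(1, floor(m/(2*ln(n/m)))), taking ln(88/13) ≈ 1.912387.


n/m = 88/13.
ln(n/m) ≈ 1.912387.
2*ln(n/m) ≈ 3.824774.
m/(2*ln(n/m)) ≈ 13/3.824774 ≈ 3.3989.
floor = 3.
k_max = max(1, 3) = 3.

3


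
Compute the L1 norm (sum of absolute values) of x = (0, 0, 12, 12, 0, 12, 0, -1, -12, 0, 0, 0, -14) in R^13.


Non-zero entries: [(2, 12), (3, 12), (5, 12), (7, -1), (8, -12), (12, -14)]
Absolute values: [12, 12, 12, 1, 12, 14]
||x||_1 = sum = 63.

63


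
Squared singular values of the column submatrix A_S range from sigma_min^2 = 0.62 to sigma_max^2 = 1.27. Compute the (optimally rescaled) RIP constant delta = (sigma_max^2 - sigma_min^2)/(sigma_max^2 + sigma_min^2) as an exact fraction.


lambda_max - lambda_min = 1.27 - 0.62 = 0.65.
lambda_max + lambda_min = 1.27 + 0.62 = 1.89.
delta = 0.65/1.89 = 65/189.

65/189


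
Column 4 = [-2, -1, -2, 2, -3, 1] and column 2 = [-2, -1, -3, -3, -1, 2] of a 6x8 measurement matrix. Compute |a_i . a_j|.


Inner product: -2*-2 + -1*-1 + -2*-3 + 2*-3 + -3*-1 + 1*2
Products: [4, 1, 6, -6, 3, 2]
Sum = 10.
|dot| = 10.

10


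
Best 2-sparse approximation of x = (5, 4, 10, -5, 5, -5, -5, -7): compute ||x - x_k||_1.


Sorted |x_i| descending: [10, 7, 5, 5, 5, 5, 5, 4]
Keep top 2: [10, 7]
Tail entries: [5, 5, 5, 5, 5, 4]
L1 error = sum of tail = 29.

29


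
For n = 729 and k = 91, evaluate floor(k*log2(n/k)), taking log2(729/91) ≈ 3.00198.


log2(n/k) = log2(729/91) ≈ 3.00198.
k*log2(n/k) ≈ 91*3.00198 = 273.18018.
floor(273.18018) = 273.

273


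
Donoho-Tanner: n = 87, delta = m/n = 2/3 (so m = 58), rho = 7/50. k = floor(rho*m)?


m = 2/3*87 = 58.
rho = 7/50.
rho*m = 7/50*58 = 8.12.
k = floor(8.12) = 8.

8


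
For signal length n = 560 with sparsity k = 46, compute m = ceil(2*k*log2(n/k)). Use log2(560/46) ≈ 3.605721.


log2(n/k) = log2(560/46) ≈ 3.605721.
2*k*log2(n/k) ≈ 2*46*3.605721 = 331.726332.
m = ceil(331.726332) = 332.

332


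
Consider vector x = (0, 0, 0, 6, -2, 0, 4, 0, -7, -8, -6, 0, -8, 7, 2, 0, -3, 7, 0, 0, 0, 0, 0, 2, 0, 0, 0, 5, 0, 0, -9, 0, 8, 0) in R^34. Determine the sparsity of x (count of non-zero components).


Non-zero positions: [3, 4, 6, 8, 9, 10, 12, 13, 14, 16, 17, 23, 27, 30, 32].
Sparsity = 15.

15


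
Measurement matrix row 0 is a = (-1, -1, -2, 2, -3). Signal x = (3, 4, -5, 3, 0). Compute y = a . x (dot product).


Non-zero terms: ['-1*3', '-1*4', '-2*-5', '2*3']
Products: [-3, -4, 10, 6]
y = sum = 9.

9


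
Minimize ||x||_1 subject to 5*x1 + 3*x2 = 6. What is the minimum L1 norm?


Axis intercepts:
  x1 = 6/5, x2 = 0: L1 = 6/5
  x1 = 0, x2 = 2: L1 = 2
x* = (6/5, 0)
||x*||_1 = 6/5.

6/5


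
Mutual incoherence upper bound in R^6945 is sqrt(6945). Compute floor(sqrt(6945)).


83^2 = 6889 <= 6945 < 7056 = 84^2, so 83 <= sqrt(6945) < 84.
floor(sqrt(6945)) = 83.

83


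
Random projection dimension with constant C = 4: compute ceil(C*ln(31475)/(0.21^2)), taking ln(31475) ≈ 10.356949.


ln(31475) ≈ 10.356949.
eps^2 = 0.21^2 = 0.0441.
C*ln(N)/eps^2 ≈ 4*10.356949/0.0441 ≈ 939.4058.
m = ceil(939.4058) = 940.

940


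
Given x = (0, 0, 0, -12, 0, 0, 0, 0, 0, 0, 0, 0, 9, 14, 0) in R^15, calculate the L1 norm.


Non-zero entries: [(3, -12), (12, 9), (13, 14)]
Absolute values: [12, 9, 14]
||x||_1 = sum = 35.

35


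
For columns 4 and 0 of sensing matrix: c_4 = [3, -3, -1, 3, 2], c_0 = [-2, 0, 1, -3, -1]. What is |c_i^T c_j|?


Inner product: 3*-2 + -3*0 + -1*1 + 3*-3 + 2*-1
Products: [-6, 0, -1, -9, -2]
Sum = -18.
|dot| = 18.

18


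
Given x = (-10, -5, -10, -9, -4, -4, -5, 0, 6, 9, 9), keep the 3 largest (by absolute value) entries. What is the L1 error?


Sorted |x_i| descending: [10, 10, 9, 9, 9, 6, 5, 5, 4, 4, 0]
Keep top 3: [10, 10, 9]
Tail entries: [9, 9, 6, 5, 5, 4, 4, 0]
L1 error = sum of tail = 42.

42


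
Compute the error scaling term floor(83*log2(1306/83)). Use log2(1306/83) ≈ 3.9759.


log2(n/k) = log2(1306/83) ≈ 3.9759.
k*log2(n/k) ≈ 83*3.9759 = 329.9997.
floor(329.9997) = 329.

329


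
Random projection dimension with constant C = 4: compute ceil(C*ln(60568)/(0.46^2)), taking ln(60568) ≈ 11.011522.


ln(60568) ≈ 11.011522.
eps^2 = 0.46^2 = 0.2116.
C*ln(N)/eps^2 ≈ 4*11.011522/0.2116 ≈ 208.1573.
m = ceil(208.1573) = 209.

209


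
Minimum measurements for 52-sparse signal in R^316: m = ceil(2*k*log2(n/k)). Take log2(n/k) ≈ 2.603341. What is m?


log2(n/k) = log2(316/52) ≈ 2.603341.
2*k*log2(n/k) ≈ 2*52*2.603341 = 270.747464.
m = ceil(270.747464) = 271.

271


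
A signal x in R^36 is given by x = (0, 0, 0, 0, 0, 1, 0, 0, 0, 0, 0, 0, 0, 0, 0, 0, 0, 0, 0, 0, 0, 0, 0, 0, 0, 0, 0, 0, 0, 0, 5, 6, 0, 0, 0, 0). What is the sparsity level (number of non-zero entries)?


Non-zero positions: [5, 30, 31].
Sparsity = 3.

3


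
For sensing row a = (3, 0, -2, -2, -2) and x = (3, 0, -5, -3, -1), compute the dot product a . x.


Non-zero terms: ['3*3', '-2*-5', '-2*-3', '-2*-1']
Products: [9, 10, 6, 2]
y = sum = 27.

27


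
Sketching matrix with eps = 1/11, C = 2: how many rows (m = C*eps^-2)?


1/eps = 11.
(1/eps)^2 = 121.
m = 2*121 = 242.

242


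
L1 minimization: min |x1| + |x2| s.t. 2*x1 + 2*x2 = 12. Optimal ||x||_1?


Axis intercepts:
  x1 = 6, x2 = 0: L1 = 6
  x1 = 0, x2 = 6: L1 = 6
x* = (6, 0)
||x*||_1 = 6.

6


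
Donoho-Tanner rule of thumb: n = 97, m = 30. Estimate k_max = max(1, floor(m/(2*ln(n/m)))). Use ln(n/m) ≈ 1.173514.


n/m = 97/30.
ln(n/m) ≈ 1.173514.
2*ln(n/m) ≈ 2.347028.
m/(2*ln(n/m)) ≈ 30/2.347028 ≈ 12.7821.
floor = 12.
k_max = max(1, 12) = 12.

12


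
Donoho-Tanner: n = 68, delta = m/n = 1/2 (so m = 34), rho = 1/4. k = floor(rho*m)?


m = 1/2*68 = 34.
rho = 1/4.
rho*m = 1/4*34 = 8.5.
k = floor(8.5) = 8.

8


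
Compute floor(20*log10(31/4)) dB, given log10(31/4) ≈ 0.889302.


||x||/||e|| = 31/4.
log10(31/4) ≈ 0.889302.
20*log10(||x||/||e||) ≈ 20*0.889302 = 17.78604.
floor(17.78604) = 17.

17


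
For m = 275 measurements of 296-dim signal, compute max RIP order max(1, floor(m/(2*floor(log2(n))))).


floor(log2(296)) = 8.
2*8 = 16.
m/(2*floor(log2(n))) = 275/16 ≈ 17.1875.
floor = 17.
k = max(1, 17) = 17.

17


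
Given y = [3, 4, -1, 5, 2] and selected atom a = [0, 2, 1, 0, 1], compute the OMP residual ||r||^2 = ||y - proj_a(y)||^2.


a^T a = 6.
a^T y = 9.
coeff = 9/6 = 3/2.
||r||^2 = 83/2.

83/2


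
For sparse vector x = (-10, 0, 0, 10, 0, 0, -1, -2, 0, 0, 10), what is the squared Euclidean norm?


Non-zero entries: [(0, -10), (3, 10), (6, -1), (7, -2), (10, 10)]
Squares: [100, 100, 1, 4, 100]
||x||_2^2 = sum = 305.

305


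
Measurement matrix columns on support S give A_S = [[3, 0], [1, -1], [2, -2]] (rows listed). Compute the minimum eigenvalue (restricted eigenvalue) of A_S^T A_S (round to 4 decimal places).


A_S^T A_S = [[14, -5], [-5, 5]].
trace = 19.
det = 45.
disc = trace^2 - 4*det = 361 - 4*45 = 181.
sqrt(181) ≈ 13.453624.
lam_min = (19 - sqrt(181))/2 ≈ (19 - 13.453624)/2 = 2.773188 ≈ 2.7732.

2.7732


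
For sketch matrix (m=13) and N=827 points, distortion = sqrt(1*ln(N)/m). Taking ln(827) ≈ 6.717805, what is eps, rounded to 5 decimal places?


ln(827) ≈ 6.717805.
1*ln(N)/m ≈ 1*6.717805/13 ≈ 0.51675423.
eps = sqrt(0.51675423) ≈ 0.7188562 ≈ 0.71886.

0.71886


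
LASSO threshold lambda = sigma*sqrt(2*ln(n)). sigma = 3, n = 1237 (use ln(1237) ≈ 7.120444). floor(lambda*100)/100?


ln(1237) ≈ 7.120444.
2*ln(n) ≈ 14.240888.
sqrt(2*ln(n)) ≈ sqrt(14.240888) ≈ 3.77371.
lambda ≈ 3*3.77371 = 11.32113.
floor(lambda*100)/100 = 11.32.

11.32


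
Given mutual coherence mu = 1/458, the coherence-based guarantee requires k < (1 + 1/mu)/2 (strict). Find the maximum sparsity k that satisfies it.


1/mu = 458.
1 + 1/mu = 459.
(1 + 1/mu)/2 = 229.5 is not an integer, so k_max = floor(229.5) = 229.

229


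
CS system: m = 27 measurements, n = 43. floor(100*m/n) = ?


100*m/n = 100*27/43 ≈ 62.7907.
floor = 62.

62


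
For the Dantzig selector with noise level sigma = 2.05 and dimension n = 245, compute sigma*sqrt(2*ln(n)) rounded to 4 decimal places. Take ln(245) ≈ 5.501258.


ln(245) ≈ 5.501258.
2*ln(n) ≈ 11.002516.
sqrt(2*ln(n)) ≈ sqrt(11.002516) ≈ 3.317004.
threshold ≈ 2.05*3.317004 = 6.7998582 ≈ 6.7999.

6.7999


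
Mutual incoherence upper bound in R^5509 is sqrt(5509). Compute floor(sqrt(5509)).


74^2 = 5476 <= 5509 < 5625 = 75^2, so 74 <= sqrt(5509) < 75.
floor(sqrt(5509)) = 74.

74


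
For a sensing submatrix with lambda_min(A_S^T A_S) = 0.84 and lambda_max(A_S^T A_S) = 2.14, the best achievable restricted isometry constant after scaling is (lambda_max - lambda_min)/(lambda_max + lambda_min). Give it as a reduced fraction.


lambda_max - lambda_min = 2.14 - 0.84 = 1.30.
lambda_max + lambda_min = 2.14 + 0.84 = 2.98.
delta = 1.30/2.98 = 130/298 = 65/149.

65/149


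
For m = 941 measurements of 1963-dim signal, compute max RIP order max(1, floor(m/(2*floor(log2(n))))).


floor(log2(1963)) = 10.
2*10 = 20.
m/(2*floor(log2(n))) = 941/20 ≈ 47.05.
floor = 47.
k = max(1, 47) = 47.

47


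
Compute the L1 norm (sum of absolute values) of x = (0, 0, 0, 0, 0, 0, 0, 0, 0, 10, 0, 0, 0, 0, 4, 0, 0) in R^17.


Non-zero entries: [(9, 10), (14, 4)]
Absolute values: [10, 4]
||x||_1 = sum = 14.

14


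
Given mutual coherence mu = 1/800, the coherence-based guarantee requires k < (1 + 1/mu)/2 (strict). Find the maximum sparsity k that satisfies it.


1/mu = 800.
1 + 1/mu = 801.
(1 + 1/mu)/2 = 400.5 is not an integer, so k_max = floor(400.5) = 400.

400


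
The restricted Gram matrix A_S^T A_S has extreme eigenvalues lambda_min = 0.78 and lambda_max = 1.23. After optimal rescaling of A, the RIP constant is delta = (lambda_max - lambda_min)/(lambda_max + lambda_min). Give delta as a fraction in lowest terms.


lambda_max - lambda_min = 1.23 - 0.78 = 0.45.
lambda_max + lambda_min = 1.23 + 0.78 = 2.01.
delta = 0.45/2.01 = 45/201 = 15/67.

15/67


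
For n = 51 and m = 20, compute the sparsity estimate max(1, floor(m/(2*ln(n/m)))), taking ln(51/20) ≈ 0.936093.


n/m = 51/20.
ln(n/m) ≈ 0.936093.
2*ln(n/m) ≈ 1.872186.
m/(2*ln(n/m)) ≈ 20/1.872186 ≈ 10.6827.
floor = 10.
k_max = max(1, 10) = 10.

10


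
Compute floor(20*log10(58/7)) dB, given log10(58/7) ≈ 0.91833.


||x||/||e|| = 58/7.
log10(58/7) ≈ 0.91833.
20*log10(||x||/||e||) ≈ 20*0.91833 = 18.3666.
floor(18.3666) = 18.

18


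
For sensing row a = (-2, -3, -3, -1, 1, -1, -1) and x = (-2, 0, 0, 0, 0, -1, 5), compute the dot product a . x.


Non-zero terms: ['-2*-2', '-1*-1', '-1*5']
Products: [4, 1, -5]
y = sum = 0.

0


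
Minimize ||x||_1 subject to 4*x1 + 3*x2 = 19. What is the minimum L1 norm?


Axis intercepts:
  x1 = 19/4, x2 = 0: L1 = 19/4
  x1 = 0, x2 = 19/3: L1 = 19/3
x* = (19/4, 0)
||x*||_1 = 19/4.

19/4


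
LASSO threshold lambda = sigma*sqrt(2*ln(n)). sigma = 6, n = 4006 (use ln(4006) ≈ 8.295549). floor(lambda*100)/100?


ln(4006) ≈ 8.295549.
2*ln(n) ≈ 16.591098.
sqrt(2*ln(n)) ≈ sqrt(16.591098) ≈ 4.073217.
lambda ≈ 6*4.073217 = 24.439302.
floor(lambda*100)/100 = 24.43.

24.43


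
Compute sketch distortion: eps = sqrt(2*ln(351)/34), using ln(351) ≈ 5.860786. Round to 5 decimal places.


ln(351) ≈ 5.860786.
2*ln(N)/m ≈ 2*5.860786/34 ≈ 0.34475212.
eps = sqrt(0.34475212) ≈ 0.587156 ≈ 0.58716.

0.58716


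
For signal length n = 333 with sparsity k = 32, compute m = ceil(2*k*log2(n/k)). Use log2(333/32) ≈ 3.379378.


log2(n/k) = log2(333/32) ≈ 3.379378.
2*k*log2(n/k) ≈ 2*32*3.379378 = 216.280192.
m = ceil(216.280192) = 217.

217


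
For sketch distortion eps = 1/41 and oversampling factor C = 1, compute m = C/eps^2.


1/eps = 41.
(1/eps)^2 = 1681.
m = 1*1681 = 1681.

1681


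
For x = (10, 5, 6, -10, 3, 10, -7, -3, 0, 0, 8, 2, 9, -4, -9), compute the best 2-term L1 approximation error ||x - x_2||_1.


Sorted |x_i| descending: [10, 10, 10, 9, 9, 8, 7, 6, 5, 4, 3, 3, 2, 0, 0]
Keep top 2: [10, 10]
Tail entries: [10, 9, 9, 8, 7, 6, 5, 4, 3, 3, 2, 0, 0]
L1 error = sum of tail = 66.

66


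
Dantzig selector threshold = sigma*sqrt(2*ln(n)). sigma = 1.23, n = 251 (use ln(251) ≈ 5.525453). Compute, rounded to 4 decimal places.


ln(251) ≈ 5.525453.
2*ln(n) ≈ 11.050906.
sqrt(2*ln(n)) ≈ sqrt(11.050906) ≈ 3.32429.
threshold ≈ 1.23*3.32429 = 4.0888767 ≈ 4.0889.

4.0889


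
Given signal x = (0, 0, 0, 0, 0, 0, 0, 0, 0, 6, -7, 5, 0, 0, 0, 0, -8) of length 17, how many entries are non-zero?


Non-zero positions: [9, 10, 11, 16].
Sparsity = 4.

4


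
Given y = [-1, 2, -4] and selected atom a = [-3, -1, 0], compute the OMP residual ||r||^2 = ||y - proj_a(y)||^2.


a^T a = 10.
a^T y = 1.
coeff = 1/10 = 1/10.
||r||^2 = 209/10.

209/10


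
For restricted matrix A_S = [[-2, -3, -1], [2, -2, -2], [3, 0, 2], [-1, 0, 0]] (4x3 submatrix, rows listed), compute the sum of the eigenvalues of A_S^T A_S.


Sum of eigenvalues of A_S^T A_S = trace(A_S^T A_S) = sum of squared column norms of A_S.
A_S^T A_S diagonal: [18, 13, 9].
trace = 18 + 13 + 9 = 40.

40


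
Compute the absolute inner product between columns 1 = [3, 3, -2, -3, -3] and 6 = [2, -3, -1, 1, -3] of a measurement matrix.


Inner product: 3*2 + 3*-3 + -2*-1 + -3*1 + -3*-3
Products: [6, -9, 2, -3, 9]
Sum = 5.
|dot| = 5.

5


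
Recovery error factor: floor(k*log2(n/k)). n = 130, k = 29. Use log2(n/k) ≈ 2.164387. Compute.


log2(n/k) = log2(130/29) ≈ 2.164387.
k*log2(n/k) ≈ 29*2.164387 = 62.767223.
floor(62.767223) = 62.

62


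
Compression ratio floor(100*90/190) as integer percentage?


100*m/n = 100*90/190 ≈ 47.3684.
floor = 47.

47


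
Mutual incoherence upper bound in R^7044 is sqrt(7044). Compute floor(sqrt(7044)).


83^2 = 6889 <= 7044 < 7056 = 84^2, so 83 <= sqrt(7044) < 84.
floor(sqrt(7044)) = 83.

83


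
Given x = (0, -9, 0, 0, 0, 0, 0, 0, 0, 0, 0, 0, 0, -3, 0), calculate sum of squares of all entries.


Non-zero entries: [(1, -9), (13, -3)]
Squares: [81, 9]
||x||_2^2 = sum = 90.

90


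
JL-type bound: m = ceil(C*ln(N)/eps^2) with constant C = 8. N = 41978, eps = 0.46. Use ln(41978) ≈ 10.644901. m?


ln(41978) ≈ 10.644901.
eps^2 = 0.46^2 = 0.2116.
C*ln(N)/eps^2 ≈ 8*10.644901/0.2116 ≈ 402.4537.
m = ceil(402.4537) = 403.

403


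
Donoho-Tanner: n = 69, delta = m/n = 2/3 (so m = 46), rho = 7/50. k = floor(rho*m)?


m = 2/3*69 = 46.
rho = 7/50.
rho*m = 7/50*46 = 6.44.
k = floor(6.44) = 6.

6


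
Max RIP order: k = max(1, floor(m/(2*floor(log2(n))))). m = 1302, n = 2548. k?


floor(log2(2548)) = 11.
2*11 = 22.
m/(2*floor(log2(n))) = 1302/22 ≈ 59.1818.
floor = 59.
k = max(1, 59) = 59.

59


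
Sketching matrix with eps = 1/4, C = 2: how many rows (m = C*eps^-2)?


1/eps = 4.
(1/eps)^2 = 16.
m = 2*16 = 32.

32


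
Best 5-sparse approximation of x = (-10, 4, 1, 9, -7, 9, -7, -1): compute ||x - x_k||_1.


Sorted |x_i| descending: [10, 9, 9, 7, 7, 4, 1, 1]
Keep top 5: [10, 9, 9, 7, 7]
Tail entries: [4, 1, 1]
L1 error = sum of tail = 6.

6


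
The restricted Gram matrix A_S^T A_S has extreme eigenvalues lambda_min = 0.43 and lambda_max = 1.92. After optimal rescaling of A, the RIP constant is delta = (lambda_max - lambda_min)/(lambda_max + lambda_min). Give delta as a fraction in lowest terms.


lambda_max - lambda_min = 1.92 - 0.43 = 1.49.
lambda_max + lambda_min = 1.92 + 0.43 = 2.35.
delta = 1.49/2.35 = 149/235.

149/235


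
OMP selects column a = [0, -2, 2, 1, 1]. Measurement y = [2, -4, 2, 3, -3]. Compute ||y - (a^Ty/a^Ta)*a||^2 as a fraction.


a^T a = 10.
a^T y = 12.
coeff = 12/10 = 6/5.
||r||^2 = 138/5.

138/5


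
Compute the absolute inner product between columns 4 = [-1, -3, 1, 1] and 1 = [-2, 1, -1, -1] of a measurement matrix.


Inner product: -1*-2 + -3*1 + 1*-1 + 1*-1
Products: [2, -3, -1, -1]
Sum = -3.
|dot| = 3.

3


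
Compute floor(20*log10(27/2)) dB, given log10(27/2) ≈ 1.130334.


||x||/||e|| = 27/2.
log10(27/2) ≈ 1.130334.
20*log10(||x||/||e||) ≈ 20*1.130334 = 22.60668.
floor(22.60668) = 22.

22


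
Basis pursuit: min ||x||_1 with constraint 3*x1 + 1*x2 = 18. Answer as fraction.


Axis intercepts:
  x1 = 6, x2 = 0: L1 = 6
  x1 = 0, x2 = 18: L1 = 18
x* = (6, 0)
||x*||_1 = 6.

6


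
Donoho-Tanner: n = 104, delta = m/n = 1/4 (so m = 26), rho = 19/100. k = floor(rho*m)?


m = 1/4*104 = 26.
rho = 19/100.
rho*m = 19/100*26 = 4.94.
k = floor(4.94) = 4.

4


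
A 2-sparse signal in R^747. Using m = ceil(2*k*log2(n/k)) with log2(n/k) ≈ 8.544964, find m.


log2(n/k) = log2(747/2) ≈ 8.544964.
2*k*log2(n/k) ≈ 2*2*8.544964 = 34.179856.
m = ceil(34.179856) = 35.

35


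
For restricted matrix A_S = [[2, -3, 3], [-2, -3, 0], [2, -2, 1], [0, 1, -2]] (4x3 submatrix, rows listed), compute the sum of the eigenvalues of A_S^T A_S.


Sum of eigenvalues of A_S^T A_S = trace(A_S^T A_S) = sum of squared column norms of A_S.
A_S^T A_S diagonal: [12, 23, 14].
trace = 12 + 23 + 14 = 49.

49


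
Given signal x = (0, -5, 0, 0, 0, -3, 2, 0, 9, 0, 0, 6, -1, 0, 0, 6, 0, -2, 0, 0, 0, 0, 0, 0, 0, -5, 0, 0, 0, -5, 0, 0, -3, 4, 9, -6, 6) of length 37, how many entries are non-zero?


Non-zero positions: [1, 5, 6, 8, 11, 12, 15, 17, 25, 29, 32, 33, 34, 35, 36].
Sparsity = 15.

15


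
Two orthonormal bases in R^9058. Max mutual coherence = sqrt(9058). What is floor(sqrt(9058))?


95^2 = 9025 <= 9058 < 9216 = 96^2, so 95 <= sqrt(9058) < 96.
floor(sqrt(9058)) = 95.

95


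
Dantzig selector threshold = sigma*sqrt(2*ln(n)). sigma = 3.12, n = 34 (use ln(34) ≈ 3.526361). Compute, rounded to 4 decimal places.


ln(34) ≈ 3.526361.
2*ln(n) ≈ 7.052722.
sqrt(2*ln(n)) ≈ sqrt(7.052722) ≈ 2.655696.
threshold ≈ 3.12*2.655696 = 8.28577152 ≈ 8.2858.

8.2858


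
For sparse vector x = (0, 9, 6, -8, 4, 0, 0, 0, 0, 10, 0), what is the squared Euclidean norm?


Non-zero entries: [(1, 9), (2, 6), (3, -8), (4, 4), (9, 10)]
Squares: [81, 36, 64, 16, 100]
||x||_2^2 = sum = 297.

297


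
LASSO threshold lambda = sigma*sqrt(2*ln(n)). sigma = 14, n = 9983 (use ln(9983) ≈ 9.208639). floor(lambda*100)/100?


ln(9983) ≈ 9.208639.
2*ln(n) ≈ 18.417278.
sqrt(2*ln(n)) ≈ sqrt(18.417278) ≈ 4.291536.
lambda ≈ 14*4.291536 = 60.081504.
floor(lambda*100)/100 = 60.08.

60.08


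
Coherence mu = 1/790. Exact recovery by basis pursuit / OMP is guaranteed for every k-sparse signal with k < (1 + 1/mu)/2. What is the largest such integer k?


1/mu = 790.
1 + 1/mu = 791.
(1 + 1/mu)/2 = 395.5 is not an integer, so k_max = floor(395.5) = 395.

395


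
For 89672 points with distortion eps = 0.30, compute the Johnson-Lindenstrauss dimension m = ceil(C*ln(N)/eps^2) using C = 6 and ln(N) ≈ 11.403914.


ln(89672) ≈ 11.403914.
eps^2 = 0.30^2 = 0.09.
C*ln(N)/eps^2 ≈ 6*11.403914/0.09 ≈ 760.2609.
m = ceil(760.2609) = 761.

761


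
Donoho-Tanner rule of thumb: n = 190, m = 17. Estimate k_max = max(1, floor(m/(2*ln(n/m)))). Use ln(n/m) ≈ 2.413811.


n/m = 190/17.
ln(n/m) ≈ 2.413811.
2*ln(n/m) ≈ 4.827622.
m/(2*ln(n/m)) ≈ 17/4.827622 ≈ 3.5214.
floor = 3.
k_max = max(1, 3) = 3.

3


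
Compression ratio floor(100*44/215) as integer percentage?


100*m/n = 100*44/215 ≈ 20.4651.
floor = 20.

20


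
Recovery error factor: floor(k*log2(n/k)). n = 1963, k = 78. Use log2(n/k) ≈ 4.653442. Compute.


log2(n/k) = log2(1963/78) ≈ 4.653442.
k*log2(n/k) ≈ 78*4.653442 = 362.968476.
floor(362.968476) = 362.

362


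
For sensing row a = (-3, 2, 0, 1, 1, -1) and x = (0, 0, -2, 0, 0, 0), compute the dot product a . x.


Non-zero terms: ['0*-2']
Products: [0]
y = sum = 0.

0


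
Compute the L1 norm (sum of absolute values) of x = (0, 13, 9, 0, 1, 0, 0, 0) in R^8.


Non-zero entries: [(1, 13), (2, 9), (4, 1)]
Absolute values: [13, 9, 1]
||x||_1 = sum = 23.

23


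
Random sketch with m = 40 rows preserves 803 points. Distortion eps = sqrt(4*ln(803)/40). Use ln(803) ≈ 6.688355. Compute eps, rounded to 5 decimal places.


ln(803) ≈ 6.688355.
4*ln(N)/m ≈ 4*6.688355/40 ≈ 0.6688355.
eps = sqrt(0.6688355) ≈ 0.8178236 ≈ 0.81782.

0.81782


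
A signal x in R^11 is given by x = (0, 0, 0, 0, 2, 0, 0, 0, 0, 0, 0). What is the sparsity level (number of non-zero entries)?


Non-zero positions: [4].
Sparsity = 1.

1


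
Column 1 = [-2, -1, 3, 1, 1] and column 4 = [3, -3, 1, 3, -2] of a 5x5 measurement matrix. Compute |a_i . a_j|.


Inner product: -2*3 + -1*-3 + 3*1 + 1*3 + 1*-2
Products: [-6, 3, 3, 3, -2]
Sum = 1.
|dot| = 1.

1


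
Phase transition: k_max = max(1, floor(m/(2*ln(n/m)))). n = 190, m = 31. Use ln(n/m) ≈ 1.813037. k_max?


n/m = 190/31.
ln(n/m) ≈ 1.813037.
2*ln(n/m) ≈ 3.626074.
m/(2*ln(n/m)) ≈ 31/3.626074 ≈ 8.5492.
floor = 8.
k_max = max(1, 8) = 8.

8


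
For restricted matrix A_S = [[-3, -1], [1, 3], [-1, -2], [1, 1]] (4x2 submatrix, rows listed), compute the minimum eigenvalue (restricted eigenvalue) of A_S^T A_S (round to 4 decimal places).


A_S^T A_S = [[12, 9], [9, 15]].
trace = 27.
det = 99.
disc = trace^2 - 4*det = 729 - 4*99 = 333.
sqrt(333) ≈ 18.248288.
lam_min = (27 - sqrt(333))/2 ≈ (27 - 18.248288)/2 = 4.375856 ≈ 4.3759.

4.3759


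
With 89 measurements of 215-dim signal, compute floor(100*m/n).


100*m/n = 100*89/215 ≈ 41.3953.
floor = 41.

41


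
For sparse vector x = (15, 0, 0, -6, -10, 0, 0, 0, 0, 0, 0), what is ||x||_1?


Non-zero entries: [(0, 15), (3, -6), (4, -10)]
Absolute values: [15, 6, 10]
||x||_1 = sum = 31.

31


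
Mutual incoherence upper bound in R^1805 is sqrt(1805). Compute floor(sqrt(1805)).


42^2 = 1764 <= 1805 < 1849 = 43^2, so 42 <= sqrt(1805) < 43.
floor(sqrt(1805)) = 42.

42


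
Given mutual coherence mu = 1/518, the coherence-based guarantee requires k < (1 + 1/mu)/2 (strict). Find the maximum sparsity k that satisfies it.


1/mu = 518.
1 + 1/mu = 519.
(1 + 1/mu)/2 = 259.5 is not an integer, so k_max = floor(259.5) = 259.

259


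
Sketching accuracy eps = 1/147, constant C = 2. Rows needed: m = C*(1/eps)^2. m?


1/eps = 147.
(1/eps)^2 = 21609.
m = 2*21609 = 43218.

43218


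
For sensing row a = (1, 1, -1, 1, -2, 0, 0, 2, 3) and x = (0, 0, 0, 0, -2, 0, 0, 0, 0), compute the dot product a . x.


Non-zero terms: ['-2*-2']
Products: [4]
y = sum = 4.

4


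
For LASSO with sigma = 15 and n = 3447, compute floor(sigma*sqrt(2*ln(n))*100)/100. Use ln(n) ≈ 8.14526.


ln(3447) ≈ 8.14526.
2*ln(n) ≈ 16.29052.
sqrt(2*ln(n)) ≈ sqrt(16.29052) ≈ 4.036152.
lambda ≈ 15*4.036152 = 60.54228.
floor(lambda*100)/100 = 60.54.

60.54


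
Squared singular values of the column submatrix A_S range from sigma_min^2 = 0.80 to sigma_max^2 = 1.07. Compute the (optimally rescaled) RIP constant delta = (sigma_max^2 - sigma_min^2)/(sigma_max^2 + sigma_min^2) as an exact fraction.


lambda_max - lambda_min = 1.07 - 0.80 = 0.27.
lambda_max + lambda_min = 1.07 + 0.80 = 1.87.
delta = 0.27/1.87 = 27/187.

27/187


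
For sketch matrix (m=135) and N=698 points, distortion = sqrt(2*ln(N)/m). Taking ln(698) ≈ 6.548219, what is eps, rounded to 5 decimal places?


ln(698) ≈ 6.548219.
2*ln(N)/m ≈ 2*6.548219/135 ≈ 0.09701065.
eps = sqrt(0.09701065) ≈ 0.3114653 ≈ 0.31147.

0.31147


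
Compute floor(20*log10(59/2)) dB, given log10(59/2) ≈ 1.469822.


||x||/||e|| = 59/2.
log10(59/2) ≈ 1.469822.
20*log10(||x||/||e||) ≈ 20*1.469822 = 29.39644.
floor(29.39644) = 29.

29


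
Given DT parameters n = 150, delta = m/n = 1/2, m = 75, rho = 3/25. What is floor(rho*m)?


m = 1/2*150 = 75.
rho = 3/25.
rho*m = 3/25*75 = 9.
k = floor(9) = 9.

9


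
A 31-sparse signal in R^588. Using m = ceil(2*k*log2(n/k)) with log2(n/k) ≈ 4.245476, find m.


log2(n/k) = log2(588/31) ≈ 4.245476.
2*k*log2(n/k) ≈ 2*31*4.245476 = 263.219512.
m = ceil(263.219512) = 264.

264


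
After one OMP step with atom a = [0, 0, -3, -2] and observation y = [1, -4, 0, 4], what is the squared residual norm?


a^T a = 13.
a^T y = -8.
coeff = -8/13 = -8/13.
||r||^2 = 365/13.

365/13


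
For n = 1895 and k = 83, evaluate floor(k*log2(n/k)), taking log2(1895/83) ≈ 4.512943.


log2(n/k) = log2(1895/83) ≈ 4.512943.
k*log2(n/k) ≈ 83*4.512943 = 374.574269.
floor(374.574269) = 374.

374


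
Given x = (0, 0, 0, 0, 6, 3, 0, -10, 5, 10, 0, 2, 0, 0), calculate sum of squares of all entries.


Non-zero entries: [(4, 6), (5, 3), (7, -10), (8, 5), (9, 10), (11, 2)]
Squares: [36, 9, 100, 25, 100, 4]
||x||_2^2 = sum = 274.

274


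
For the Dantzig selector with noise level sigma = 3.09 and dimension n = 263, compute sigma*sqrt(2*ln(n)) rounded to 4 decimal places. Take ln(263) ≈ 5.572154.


ln(263) ≈ 5.572154.
2*ln(n) ≈ 11.144308.
sqrt(2*ln(n)) ≈ sqrt(11.144308) ≈ 3.338309.
threshold ≈ 3.09*3.338309 = 10.31537481 ≈ 10.3154.

10.3154


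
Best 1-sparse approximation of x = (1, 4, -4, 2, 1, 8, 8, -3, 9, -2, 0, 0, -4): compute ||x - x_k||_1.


Sorted |x_i| descending: [9, 8, 8, 4, 4, 4, 3, 2, 2, 1, 1, 0, 0]
Keep top 1: [9]
Tail entries: [8, 8, 4, 4, 4, 3, 2, 2, 1, 1, 0, 0]
L1 error = sum of tail = 37.

37


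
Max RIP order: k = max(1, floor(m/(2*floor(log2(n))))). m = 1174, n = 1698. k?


floor(log2(1698)) = 10.
2*10 = 20.
m/(2*floor(log2(n))) = 1174/20 ≈ 58.7.
floor = 58.
k = max(1, 58) = 58.

58


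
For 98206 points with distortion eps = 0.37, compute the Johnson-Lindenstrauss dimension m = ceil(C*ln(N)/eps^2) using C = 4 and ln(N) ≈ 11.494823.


ln(98206) ≈ 11.494823.
eps^2 = 0.37^2 = 0.1369.
C*ln(N)/eps^2 ≈ 4*11.494823/0.1369 ≈ 335.8604.
m = ceil(335.8604) = 336.

336


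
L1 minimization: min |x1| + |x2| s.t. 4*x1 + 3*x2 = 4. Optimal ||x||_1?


Axis intercepts:
  x1 = 1, x2 = 0: L1 = 1
  x1 = 0, x2 = 4/3: L1 = 4/3
x* = (1, 0)
||x*||_1 = 1.

1


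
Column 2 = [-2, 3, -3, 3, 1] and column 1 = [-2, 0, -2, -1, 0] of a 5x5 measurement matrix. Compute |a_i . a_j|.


Inner product: -2*-2 + 3*0 + -3*-2 + 3*-1 + 1*0
Products: [4, 0, 6, -3, 0]
Sum = 7.
|dot| = 7.

7


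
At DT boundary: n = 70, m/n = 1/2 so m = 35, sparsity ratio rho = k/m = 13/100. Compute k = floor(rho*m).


m = 1/2*70 = 35.
rho = 13/100.
rho*m = 13/100*35 = 4.55.
k = floor(4.55) = 4.

4


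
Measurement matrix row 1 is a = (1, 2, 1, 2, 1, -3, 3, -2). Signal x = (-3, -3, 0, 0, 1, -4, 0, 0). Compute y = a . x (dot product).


Non-zero terms: ['1*-3', '2*-3', '1*1', '-3*-4']
Products: [-3, -6, 1, 12]
y = sum = 4.

4


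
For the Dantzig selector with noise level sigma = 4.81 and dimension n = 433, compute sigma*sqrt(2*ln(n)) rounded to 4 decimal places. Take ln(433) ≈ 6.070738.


ln(433) ≈ 6.070738.
2*ln(n) ≈ 12.141476.
sqrt(2*ln(n)) ≈ sqrt(12.141476) ≈ 3.484462.
threshold ≈ 4.81*3.484462 = 16.76026222 ≈ 16.7603.

16.7603


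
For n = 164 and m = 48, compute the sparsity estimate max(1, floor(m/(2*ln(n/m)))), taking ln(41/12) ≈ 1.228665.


n/m = 164/48 = 41/12.
ln(n/m) ≈ 1.228665.
2*ln(n/m) ≈ 2.45733.
m/(2*ln(n/m)) ≈ 48/2.45733 ≈ 19.5334.
floor = 19.
k_max = max(1, 19) = 19.

19


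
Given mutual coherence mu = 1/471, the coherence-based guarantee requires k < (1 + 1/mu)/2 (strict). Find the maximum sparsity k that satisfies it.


1/mu = 471.
1 + 1/mu = 472.
(1 + 1/mu)/2 = 236 is an integer and the inequality is strict, so k_max = 236 - 1 = 235.

235


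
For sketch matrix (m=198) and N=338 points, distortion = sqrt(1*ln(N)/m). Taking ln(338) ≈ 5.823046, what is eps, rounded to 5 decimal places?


ln(338) ≈ 5.823046.
1*ln(N)/m ≈ 1*5.823046/198 ≈ 0.02940932.
eps = sqrt(0.02940932) ≈ 0.1714915 ≈ 0.17149.

0.17149


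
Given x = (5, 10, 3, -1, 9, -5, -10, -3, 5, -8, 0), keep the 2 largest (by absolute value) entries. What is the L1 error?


Sorted |x_i| descending: [10, 10, 9, 8, 5, 5, 5, 3, 3, 1, 0]
Keep top 2: [10, 10]
Tail entries: [9, 8, 5, 5, 5, 3, 3, 1, 0]
L1 error = sum of tail = 39.

39


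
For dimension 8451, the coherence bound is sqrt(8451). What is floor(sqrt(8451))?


91^2 = 8281 <= 8451 < 8464 = 92^2, so 91 <= sqrt(8451) < 92.
floor(sqrt(8451)) = 91.

91


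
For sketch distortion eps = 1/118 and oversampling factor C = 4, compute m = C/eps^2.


1/eps = 118.
(1/eps)^2 = 13924.
m = 4*13924 = 55696.

55696


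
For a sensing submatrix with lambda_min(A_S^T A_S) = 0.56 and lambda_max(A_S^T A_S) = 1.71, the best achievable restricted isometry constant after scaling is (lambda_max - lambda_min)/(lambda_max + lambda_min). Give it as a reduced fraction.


lambda_max - lambda_min = 1.71 - 0.56 = 1.15.
lambda_max + lambda_min = 1.71 + 0.56 = 2.27.
delta = 1.15/2.27 = 115/227.

115/227


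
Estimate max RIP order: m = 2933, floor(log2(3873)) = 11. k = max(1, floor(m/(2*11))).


floor(log2(3873)) = 11.
2*11 = 22.
m/(2*floor(log2(n))) = 2933/22 ≈ 133.3182.
floor = 133.
k = max(1, 133) = 133.

133


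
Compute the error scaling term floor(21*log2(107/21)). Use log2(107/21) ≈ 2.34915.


log2(n/k) = log2(107/21) ≈ 2.34915.
k*log2(n/k) ≈ 21*2.34915 = 49.33215.
floor(49.33215) = 49.

49


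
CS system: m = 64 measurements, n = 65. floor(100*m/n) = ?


100*m/n = 100*64/65 ≈ 98.4615.
floor = 98.

98


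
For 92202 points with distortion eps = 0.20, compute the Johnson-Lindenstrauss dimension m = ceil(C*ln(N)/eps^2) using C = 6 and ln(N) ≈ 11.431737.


ln(92202) ≈ 11.431737.
eps^2 = 0.20^2 = 0.04.
C*ln(N)/eps^2 ≈ 6*11.431737/0.04 ≈ 1714.7605.
m = ceil(1714.7605) = 1715.

1715


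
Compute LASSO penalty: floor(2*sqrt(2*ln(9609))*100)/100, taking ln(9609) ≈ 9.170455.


ln(9609) ≈ 9.170455.
2*ln(n) ≈ 18.34091.
sqrt(2*ln(n)) ≈ sqrt(18.34091) ≈ 4.282629.
lambda ≈ 2*4.282629 = 8.565258.
floor(lambda*100)/100 = 8.56.

8.56


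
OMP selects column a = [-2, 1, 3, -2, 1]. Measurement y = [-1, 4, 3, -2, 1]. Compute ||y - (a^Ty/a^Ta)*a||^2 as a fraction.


a^T a = 19.
a^T y = 20.
coeff = 20/19 = 20/19.
||r||^2 = 189/19.

189/19


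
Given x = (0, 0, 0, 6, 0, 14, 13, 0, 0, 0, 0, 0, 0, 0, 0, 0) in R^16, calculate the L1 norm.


Non-zero entries: [(3, 6), (5, 14), (6, 13)]
Absolute values: [6, 14, 13]
||x||_1 = sum = 33.

33


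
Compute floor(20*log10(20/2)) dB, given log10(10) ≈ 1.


||x||/||e|| = 20/2 = 10.
log10(10) ≈ 1.
20*log10(||x||/||e||) ≈ 20*1 = 20.
floor(20) = 20.

20


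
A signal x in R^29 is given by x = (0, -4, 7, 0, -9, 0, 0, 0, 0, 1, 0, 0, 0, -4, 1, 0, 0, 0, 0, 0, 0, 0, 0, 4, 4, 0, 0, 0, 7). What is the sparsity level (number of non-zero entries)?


Non-zero positions: [1, 2, 4, 9, 13, 14, 23, 24, 28].
Sparsity = 9.

9


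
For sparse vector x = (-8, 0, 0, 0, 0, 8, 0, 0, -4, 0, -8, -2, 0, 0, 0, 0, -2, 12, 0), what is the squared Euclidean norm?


Non-zero entries: [(0, -8), (5, 8), (8, -4), (10, -8), (11, -2), (16, -2), (17, 12)]
Squares: [64, 64, 16, 64, 4, 4, 144]
||x||_2^2 = sum = 360.

360


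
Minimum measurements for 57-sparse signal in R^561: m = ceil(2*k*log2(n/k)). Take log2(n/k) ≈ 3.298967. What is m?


log2(n/k) = log2(561/57) ≈ 3.298967.
2*k*log2(n/k) ≈ 2*57*3.298967 = 376.082238.
m = ceil(376.082238) = 377.

377


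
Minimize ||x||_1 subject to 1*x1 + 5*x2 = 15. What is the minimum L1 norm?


Axis intercepts:
  x1 = 15, x2 = 0: L1 = 15
  x1 = 0, x2 = 3: L1 = 3
x* = (0, 3)
||x*||_1 = 3.

3
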